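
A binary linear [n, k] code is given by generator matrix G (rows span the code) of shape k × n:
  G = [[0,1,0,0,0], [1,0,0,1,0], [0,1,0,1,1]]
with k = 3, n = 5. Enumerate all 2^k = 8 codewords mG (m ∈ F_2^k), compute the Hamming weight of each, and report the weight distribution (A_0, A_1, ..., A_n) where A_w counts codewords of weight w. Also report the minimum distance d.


Weight distribution: A_0 = 1, A_1 = 1, A_2 = 3, A_3 = 3. Minimum distance d = 1.

Enumerate all 2^3 = 8 messages m ∈ F_2^3.
For each, compute codeword c = mG in F_2^5, then tally its weight.
  m = 000 → c = 00000, weight = 0.
  m = 100 → c = 01000, weight = 1.
  m = 010 → c = 10010, weight = 2.
  m = 110 → c = 11010, weight = 3.
  m = 001 → c = 01011, weight = 3.
  m = 101 → c = 00011, weight = 2.
  m = 011 → c = 11001, weight = 3.
  m = 111 → c = 10001, weight = 2.
Tally weights:
  weight 0: 1 codewords.
  weight 1: 1 codewords.
  weight 2: 3 codewords.
  weight 3: 3 codewords.
Minimum distance d = smallest w > 0 with A_w > 0 = 1.
Sanity: Σ A_w = 8 = 2^3 = 8 ✓.


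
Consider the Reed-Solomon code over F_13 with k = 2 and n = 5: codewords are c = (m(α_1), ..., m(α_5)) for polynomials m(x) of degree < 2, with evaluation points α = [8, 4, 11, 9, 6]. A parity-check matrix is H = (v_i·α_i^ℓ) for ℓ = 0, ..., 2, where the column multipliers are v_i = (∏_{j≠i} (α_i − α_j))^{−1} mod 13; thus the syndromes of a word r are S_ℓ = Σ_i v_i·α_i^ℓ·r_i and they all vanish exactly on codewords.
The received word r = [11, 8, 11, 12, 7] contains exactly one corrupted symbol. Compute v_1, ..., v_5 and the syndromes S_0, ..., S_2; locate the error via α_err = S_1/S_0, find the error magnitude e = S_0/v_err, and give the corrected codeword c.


S = (4, 6, 9), error at position 1, error magnitude e = 5, c = [6, 8, 11, 12, 7].

Step 1: column multipliers v_i = (∏_{j≠i}(α_i − α_j))^{−1} mod 13.
  i = 1 (α = 8): (8−4)(8−11)(8−9)(8−6) = 4·(−3)·(−1)·2 = 24 ≡ 11, so v_1 = 11^{−1} = 6 (mod 13).
  i = 2 (α = 4): (4−8)(4−11)(4−9)(4−6) = (−4)·(−7)·(−5)·(−2) = 280 ≡ 7, so v_2 = 7^{−1} = 2 (mod 13).
  i = 3 (α = 11): (11−8)(11−4)(11−9)(11−6) = 3·7·2·5 = 210 ≡ 2, so v_3 = 2^{−1} = 7 (mod 13).
  i = 4 (α = 9): (9−8)(9−4)(9−11)(9−6) = 1·5·(−2)·3 = −30 ≡ 9, so v_4 = 9^{−1} = 3 (mod 13).
  i = 5 (α = 6): (6−8)(6−4)(6−11)(6−9) = (−2)·2·(−5)·(−3) = −60 ≡ 5, so v_5 = 5^{−1} = 8 (mod 13).
  v = [6, 2, 7, 3, 8].
Step 2: syndromes of r = [11, 8, 11, 12, 7] (all sums mod 13).
  S_0 = Σ v_i r_i = 6·11 + 2·8 + 7·11 + 3·12 + 8·7 = 251 ≡ 4.
  S_1 = Σ v_i α_i r_i = 6·8·11 + 2·4·8 + 7·11·11 + 3·9·12 + 8·6·7 = 2099 ≡ 6.
  α_i^2 mod 13 = [12, 3, 4, 3, 10].
  S_2 = Σ v_i α_i^2 r_i = 6·12·11 + 2·3·8 + 7·4·11 + 3·3·12 + 8·10·7 = 1816 ≡ 9.
  S = (4, 6, 9) ≠ 0, so r is not a codeword (an error is present).
Step 3: locate the error. For a single error e at position i, S_ℓ = v_i·e·α_i^ℓ, so α_err = S_1/S_0.
  S_0^{−1} = 4^{−1} = 10 (mod 13), so α_err = 6·10 = 60 ≡ 8 = α_1. Error position i = 1.
  Consistency check: S_2/S_1 = 9·11 = 99 ≡ 8 = α_err ✓ (single-error assumption holds).
Step 4: error magnitude e = S_0/v_1 = S_0·∏_{j≠1}(α_1 − α_j) = 4·11 = 44 ≡ 5 (mod 13).
Step 5: correct position 1: c_1 = r_1 − e = 11 − 5 ≡ 6 (mod 13). Hence c = [6, 8, 11, 12, 7].
  Check: interpolating c through the α_i gives m(x) = 10 + 6·x (degree < 2) with m(α_i) = c_i for every i, so c is indeed a codeword.


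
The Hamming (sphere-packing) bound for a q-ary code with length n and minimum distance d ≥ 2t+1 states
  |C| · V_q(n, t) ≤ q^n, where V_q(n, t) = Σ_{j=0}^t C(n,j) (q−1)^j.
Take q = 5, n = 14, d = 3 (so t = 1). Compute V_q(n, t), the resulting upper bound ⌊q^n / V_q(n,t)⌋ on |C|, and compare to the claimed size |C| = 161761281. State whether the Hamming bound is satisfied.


V_q(n, t) = 57, q^n = 6103515625, Hamming bound = 107079221, |C| = 161761281 > bound (violated).

Step 1: Compute V_q(n, t) = Σ_{j=0}^1 C(n, j) (q−1)^j.
  j = 0: C(14,0)·(4)^0 = 1·1 = 1.
  j = 1: C(14,1)·(4)^1 = 14·4 = 56.
  V_q(n, t) = 1 + 56 = 57.
Step 2: q^n = 5^14 = 6103515625.
Step 3: Hamming bound ⌊q^n / V_q(n,t)⌋ = ⌊6103515625/57⌋ = 107079221.
Step 4: Compare |C| = 161761281 to 107079221: violated.
The claimed |C| lies above the Hamming bound, so no 5-ary code of length 14 with d ≥ 3 can have 161761281 codewords.


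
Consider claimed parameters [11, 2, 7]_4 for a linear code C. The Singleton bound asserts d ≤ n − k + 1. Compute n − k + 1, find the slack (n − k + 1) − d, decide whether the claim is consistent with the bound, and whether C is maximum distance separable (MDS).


Singleton RHS = n − k + 1 = 10, slack = 3, bound satisfied, not MDS.

Singleton bound: d ≤ n − k + 1.
Here n = 11, k = 2, so n − k + 1 = 10.
Given d = 7, check d ≤ 10: YES.
Slack = (n − k + 1) − d = 3.
The code is NOT MDS (slack = 3 > 0).
Description: the claimed parameters are [11, 2, 7]_4; such a code would be non-MDS.


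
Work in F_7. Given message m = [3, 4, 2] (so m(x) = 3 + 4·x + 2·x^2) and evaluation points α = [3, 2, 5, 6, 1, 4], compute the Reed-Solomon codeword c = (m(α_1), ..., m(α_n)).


c = [5, 5, 3, 1, 2, 2]

Message polynomial: m(x) = 3 + 4·x + 2·x^2 (mod 7).
For each evaluation point α_i, compute m(α_i) mod 7:
  α_1 = 3: Horner steps 2 → 3 → 5, so m(3) = 5.
  α_2 = 2: Horner steps 2 → 1 → 5, so m(2) = 5.
  α_3 = 5: Horner steps 2 → 0 → 3, so m(5) = 3.
  α_4 = 6: Horner steps 2 → 2 → 1, so m(6) = 1.
  α_5 = 1: Horner steps 2 → 6 → 2, so m(1) = 2.
  α_6 = 4: Horner steps 2 → 5 → 2, so m(4) = 2.
Codeword c = [5, 5, 3, 1, 2, 2] ∈ F_7^6.


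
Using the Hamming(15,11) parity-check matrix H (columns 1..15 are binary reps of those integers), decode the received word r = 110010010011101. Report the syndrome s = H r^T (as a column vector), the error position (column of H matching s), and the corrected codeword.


s = (1, 0, 1, 1)^T, error position = 11, corrected codeword c = 110010010001101

Compute s = H r^T mod 2 one row at a time:
  s_1 = 1 + 0 + 0 + 1 + 1 + 1 + 0 + 1 = 5 ≡ 1 (mod 2).
  s_2 = 0 + 1 + 0 + 0 + 1 + 1 + 0 + 1 = 4 ≡ 0 (mod 2).
  s_3 = 1 + 0 + 0 + 0 + 0 + 1 + 0 + 1 = 3 ≡ 1 (mod 2).
  s_4 = 1 + 0 + 1 + 0 + 0 + 1 + 1 + 1 = 5 ≡ 1 (mod 2).
s = (1, 0, 1, 1)^T — this equals column 11 of H (binary 1011), so error is at position 11.
Correct: flip bit 11 of r = 110010010011101 to get c = 110010010001101.


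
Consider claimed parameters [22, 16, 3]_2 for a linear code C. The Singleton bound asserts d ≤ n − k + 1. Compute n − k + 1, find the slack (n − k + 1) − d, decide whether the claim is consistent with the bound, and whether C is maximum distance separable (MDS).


Singleton RHS = n − k + 1 = 7, slack = 4, bound satisfied, not MDS.

Singleton bound: d ≤ n − k + 1.
Here n = 22, k = 16, so n − k + 1 = 7.
Given d = 3, check d ≤ 7: YES.
Slack = (n − k + 1) − d = 4.
The code is NOT MDS (slack = 4 > 0).
Description: the claimed parameters are [22, 16, 3]_2; such a code would be non-MDS.


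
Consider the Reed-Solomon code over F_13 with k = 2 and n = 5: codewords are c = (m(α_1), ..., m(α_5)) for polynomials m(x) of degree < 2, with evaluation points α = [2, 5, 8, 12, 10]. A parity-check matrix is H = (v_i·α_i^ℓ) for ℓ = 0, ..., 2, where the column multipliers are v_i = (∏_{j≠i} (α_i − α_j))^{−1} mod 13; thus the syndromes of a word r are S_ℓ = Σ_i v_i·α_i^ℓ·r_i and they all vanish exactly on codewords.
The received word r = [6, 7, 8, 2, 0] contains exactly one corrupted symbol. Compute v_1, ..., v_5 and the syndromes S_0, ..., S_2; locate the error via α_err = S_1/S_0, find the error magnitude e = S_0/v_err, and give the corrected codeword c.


S = (10, 3, 10), error at position 4, error magnitude e = 10, c = [6, 7, 8, 5, 0].

Step 1: column multipliers v_i = (∏_{j≠i}(α_i − α_j))^{−1} mod 13.
  i = 1 (α = 2): (2−5)(2−8)(2−12)(2−10) = (−3)·(−6)·(−10)·(−8) = 1440 ≡ 10, so v_1 = 10^{−1} = 4 (mod 13).
  i = 2 (α = 5): (5−2)(5−8)(5−12)(5−10) = 3·(−3)·(−7)·(−5) = −315 ≡ 10, so v_2 = 10^{−1} = 4 (mod 13).
  i = 3 (α = 8): (8−2)(8−5)(8−12)(8−10) = 6·3·(−4)·(−2) = 144 ≡ 1, so v_3 = 1^{−1} = 1 (mod 13).
  i = 4 (α = 12): (12−2)(12−5)(12−8)(12−10) = 10·7·4·2 = 560 ≡ 1, so v_4 = 1^{−1} = 1 (mod 13).
  i = 5 (α = 10): (10−2)(10−5)(10−8)(10−12) = 8·5·2·(−2) = −160 ≡ 9, so v_5 = 9^{−1} = 3 (mod 13).
  v = [4, 4, 1, 1, 3].
Step 2: syndromes of r = [6, 7, 8, 2, 0] (all sums mod 13).
  S_0 = Σ v_i r_i = 4·6 + 4·7 + 1·8 + 1·2 + 3·0 = 62 ≡ 10.
  S_1 = Σ v_i α_i r_i = 4·2·6 + 4·5·7 + 1·8·8 + 1·12·2 + 3·10·0 = 276 ≡ 3.
  α_i^2 mod 13 = [4, 12, 12, 1, 9].
  S_2 = Σ v_i α_i^2 r_i = 4·4·6 + 4·12·7 + 1·12·8 + 1·1·2 + 3·9·0 = 530 ≡ 10.
  S = (10, 3, 10) ≠ 0, so r is not a codeword (an error is present).
Step 3: locate the error. For a single error e at position i, S_ℓ = v_i·e·α_i^ℓ, so α_err = S_1/S_0.
  S_0^{−1} = 10^{−1} = 4 (mod 13), so α_err = 3·4 = 12 ≡ 12 = α_4. Error position i = 4.
  Consistency check: S_2/S_1 = 10·9 = 90 ≡ 12 = α_err ✓ (single-error assumption holds).
Step 4: error magnitude e = S_0/v_4 = S_0·∏_{j≠4}(α_4 − α_j) = 10·1 = 10 ≡ 10 (mod 13).
Step 5: correct position 4: c_4 = r_4 − e = 2 − 10 ≡ 5 (mod 13). Hence c = [6, 7, 8, 5, 0].
  Check: interpolating c through the α_i gives m(x) = 1 + 9·x (degree < 2) with m(α_i) = c_i for every i, so c is indeed a codeword.


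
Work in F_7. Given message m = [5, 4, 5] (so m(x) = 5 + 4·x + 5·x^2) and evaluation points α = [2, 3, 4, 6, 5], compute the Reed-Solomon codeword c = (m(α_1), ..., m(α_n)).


c = [5, 6, 3, 6, 3]

Message polynomial: m(x) = 5 + 4·x + 5·x^2 (mod 7).
For each evaluation point α_i, compute m(α_i) mod 7:
  α_1 = 2: Horner steps 5 → 0 → 5, so m(2) = 5.
  α_2 = 3: Horner steps 5 → 5 → 6, so m(3) = 6.
  α_3 = 4: Horner steps 5 → 3 → 3, so m(4) = 3.
  α_4 = 6: Horner steps 5 → 6 → 6, so m(6) = 6.
  α_5 = 5: Horner steps 5 → 1 → 3, so m(5) = 3.
Codeword c = [5, 6, 3, 6, 3] ∈ F_7^5.


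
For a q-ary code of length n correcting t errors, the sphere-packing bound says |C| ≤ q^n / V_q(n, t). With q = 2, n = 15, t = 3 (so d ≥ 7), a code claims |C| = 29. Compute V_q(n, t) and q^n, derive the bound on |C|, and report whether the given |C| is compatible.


V_q(n, t) = 576, q^n = 32768, Hamming bound = 56, |C| = 29 ≤ bound (satisfied).

Step 1: Compute V_q(n, t) = Σ_{j=0}^3 C(n, j) (q−1)^j.
  j = 0: C(15,0)·(1)^0 = 1·1 = 1.
  j = 1: C(15,1)·(1)^1 = 15·1 = 15.
  j = 2: C(15,2)·(1)^2 = 105·1 = 105.
  j = 3: C(15,3)·(1)^3 = 455·1 = 455.
  V_q(n, t) = 1 + 15 + 105 + 455 = 576.
Step 2: q^n = 2^15 = 32768.
Step 3: Hamming bound ⌊q^n / V_q(n,t)⌋ = ⌊32768/576⌋ = 56.
Step 4: Compare |C| = 29 to 56: satisfied.
The claimed |C| lies below the Hamming bound.


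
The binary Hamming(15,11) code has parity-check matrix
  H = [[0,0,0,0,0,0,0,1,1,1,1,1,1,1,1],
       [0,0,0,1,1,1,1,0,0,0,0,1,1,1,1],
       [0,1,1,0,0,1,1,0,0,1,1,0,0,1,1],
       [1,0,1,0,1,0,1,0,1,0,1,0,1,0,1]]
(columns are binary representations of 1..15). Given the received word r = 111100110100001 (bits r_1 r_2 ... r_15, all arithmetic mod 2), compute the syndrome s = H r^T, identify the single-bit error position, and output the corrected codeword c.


s = (1, 1, 1, 0)^T, error position = 14, corrected codeword c = 111100110100011

Compute s = H r^T mod 2 one row at a time:
  s_1 = 1 + 0 + 1 + 0 + 0 + 0 + 0 + 1 = 3 ≡ 1 (mod 2).
  s_2 = 1 + 0 + 0 + 1 + 0 + 0 + 0 + 1 = 3 ≡ 1 (mod 2).
  s_3 = 1 + 1 + 0 + 1 + 1 + 0 + 0 + 1 = 5 ≡ 1 (mod 2).
  s_4 = 1 + 1 + 0 + 1 + 0 + 0 + 0 + 1 = 4 ≡ 0 (mod 2).
s = (1, 1, 1, 0)^T — this equals column 14 of H (binary 1110), so error is at position 14.
Correct: flip bit 14 of r = 111100110100001 to get c = 111100110100011.


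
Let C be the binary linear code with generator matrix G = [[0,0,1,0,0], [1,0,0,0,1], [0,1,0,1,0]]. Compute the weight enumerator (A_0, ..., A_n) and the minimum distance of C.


Weight distribution: A_0 = 1, A_1 = 1, A_2 = 2, A_3 = 2, A_4 = 1, A_5 = 1. Minimum distance d = 1.

Enumerate all 2^3 = 8 messages m ∈ F_2^3.
For each, compute codeword c = mG in F_2^5, then tally its weight.
  m = 000 → c = 00000, weight = 0.
  m = 100 → c = 00100, weight = 1.
  m = 010 → c = 10001, weight = 2.
  m = 110 → c = 10101, weight = 3.
  m = 001 → c = 01010, weight = 2.
  m = 101 → c = 01110, weight = 3.
  m = 011 → c = 11011, weight = 4.
  m = 111 → c = 11111, weight = 5.
Tally weights:
  weight 0: 1 codewords.
  weight 1: 1 codewords.
  weight 2: 2 codewords.
  weight 3: 2 codewords.
  weight 4: 1 codewords.
  weight 5: 1 codewords.
Minimum distance d = smallest w > 0 with A_w > 0 = 1.
Sanity: Σ A_w = 8 = 2^3 = 8 ✓.


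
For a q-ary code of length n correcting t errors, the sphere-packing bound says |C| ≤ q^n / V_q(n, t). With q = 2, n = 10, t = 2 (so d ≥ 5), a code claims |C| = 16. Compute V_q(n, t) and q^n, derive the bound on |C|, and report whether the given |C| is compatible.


V_q(n, t) = 56, q^n = 1024, Hamming bound = 18, |C| = 16 ≤ bound (satisfied).

Step 1: Compute V_q(n, t) = Σ_{j=0}^2 C(n, j) (q−1)^j.
  j = 0: C(10,0)·(1)^0 = 1·1 = 1.
  j = 1: C(10,1)·(1)^1 = 10·1 = 10.
  j = 2: C(10,2)·(1)^2 = 45·1 = 45.
  V_q(n, t) = 1 + 10 + 45 = 56.
Step 2: q^n = 2^10 = 1024.
Step 3: Hamming bound ⌊q^n / V_q(n,t)⌋ = ⌊1024/56⌋ = 18.
Step 4: Compare |C| = 16 to 18: satisfied.
The claimed |C| lies below the Hamming bound.


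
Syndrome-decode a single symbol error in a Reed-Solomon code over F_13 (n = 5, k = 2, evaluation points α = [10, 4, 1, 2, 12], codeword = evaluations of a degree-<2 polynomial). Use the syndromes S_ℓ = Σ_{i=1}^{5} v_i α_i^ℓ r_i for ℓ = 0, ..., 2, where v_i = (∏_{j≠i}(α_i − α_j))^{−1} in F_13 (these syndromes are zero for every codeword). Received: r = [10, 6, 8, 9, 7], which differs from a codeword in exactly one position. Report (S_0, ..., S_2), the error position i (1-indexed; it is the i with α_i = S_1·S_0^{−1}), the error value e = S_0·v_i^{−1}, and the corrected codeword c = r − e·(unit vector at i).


S = (11, 11, 11), error at position 3, error magnitude e = 4, c = [10, 6, 4, 9, 7].

Step 1: column multipliers v_i = (∏_{j≠i}(α_i − α_j))^{−1} mod 13.
  i = 1 (α = 10): (10−4)(10−1)(10−2)(10−12) = 6·9·8·(−2) = −864 ≡ 7, so v_1 = 7^{−1} = 2 (mod 13).
  i = 2 (α = 4): (4−10)(4−1)(4−2)(4−12) = (−6)·3·2·(−8) = 288 ≡ 2, so v_2 = 2^{−1} = 7 (mod 13).
  i = 3 (α = 1): (1−10)(1−4)(1−2)(1−12) = (−9)·(−3)·(−1)·(−11) = 297 ≡ 11, so v_3 = 11^{−1} = 6 (mod 13).
  i = 4 (α = 2): (2−10)(2−4)(2−1)(2−12) = (−8)·(−2)·1·(−10) = −160 ≡ 9, so v_4 = 9^{−1} = 3 (mod 13).
  i = 5 (α = 12): (12−10)(12−4)(12−1)(12−2) = 2·8·11·10 = 1760 ≡ 5, so v_5 = 5^{−1} = 8 (mod 13).
  v = [2, 7, 6, 3, 8].
Step 2: syndromes of r = [10, 6, 8, 9, 7] (all sums mod 13).
  S_0 = Σ v_i r_i = 2·10 + 7·6 + 6·8 + 3·9 + 8·7 = 193 ≡ 11.
  S_1 = Σ v_i α_i r_i = 2·10·10 + 7·4·6 + 6·1·8 + 3·2·9 + 8·12·7 = 1142 ≡ 11.
  α_i^2 mod 13 = [9, 3, 1, 4, 1].
  S_2 = Σ v_i α_i^2 r_i = 2·9·10 + 7·3·6 + 6·1·8 + 3·4·9 + 8·1·7 = 518 ≡ 11.
  S = (11, 11, 11) ≠ 0, so r is not a codeword (an error is present).
Step 3: locate the error. For a single error e at position i, S_ℓ = v_i·e·α_i^ℓ, so α_err = S_1/S_0.
  S_0^{−1} = 11^{−1} = 6 (mod 13), so α_err = 11·6 = 66 ≡ 1 = α_3. Error position i = 3.
  Consistency check: S_2/S_1 = 11·6 = 66 ≡ 1 = α_err ✓ (single-error assumption holds).
Step 4: error magnitude e = S_0/v_3 = S_0·∏_{j≠3}(α_3 − α_j) = 11·11 = 121 ≡ 4 (mod 13).
Step 5: correct position 3: c_3 = r_3 − e = 8 − 4 ≡ 4 (mod 13). Hence c = [10, 6, 4, 9, 7].
  Check: interpolating c through the α_i gives m(x) = 12 + 5·x (degree < 2) with m(α_i) = c_i for every i, so c is indeed a codeword.


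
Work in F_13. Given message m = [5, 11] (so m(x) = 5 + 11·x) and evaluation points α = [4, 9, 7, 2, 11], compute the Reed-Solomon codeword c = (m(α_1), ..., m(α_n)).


c = [10, 0, 4, 1, 9]

Message polynomial: m(x) = 5 + 11·x (mod 13).
For each evaluation point α_i, compute m(α_i) mod 13:
  α_1 = 4: Horner steps 11 → 10, so m(4) = 10.
  α_2 = 9: Horner steps 11 → 0, so m(9) = 0.
  α_3 = 7: Horner steps 11 → 4, so m(7) = 4.
  α_4 = 2: Horner steps 11 → 1, so m(2) = 1.
  α_5 = 11: Horner steps 11 → 9, so m(11) = 9.
Codeword c = [10, 0, 4, 1, 9] ∈ F_13^5.


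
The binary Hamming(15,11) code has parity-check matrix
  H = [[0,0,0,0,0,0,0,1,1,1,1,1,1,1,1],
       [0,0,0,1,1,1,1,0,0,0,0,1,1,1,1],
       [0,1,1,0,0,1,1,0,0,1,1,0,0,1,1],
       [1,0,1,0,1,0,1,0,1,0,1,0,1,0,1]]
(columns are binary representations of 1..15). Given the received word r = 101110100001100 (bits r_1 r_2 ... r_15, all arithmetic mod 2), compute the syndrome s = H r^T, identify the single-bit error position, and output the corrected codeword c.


s = (0, 1, 0, 1)^T, error position = 5, corrected codeword c = 101100100001100

Compute s = H r^T mod 2 one row at a time:
  s_1 = 0 + 0 + 0 + 0 + 1 + 1 + 0 + 0 = 2 ≡ 0 (mod 2).
  s_2 = 1 + 1 + 0 + 1 + 1 + 1 + 0 + 0 = 5 ≡ 1 (mod 2).
  s_3 = 0 + 1 + 0 + 1 + 0 + 0 + 0 + 0 = 2 ≡ 0 (mod 2).
  s_4 = 1 + 1 + 1 + 1 + 0 + 0 + 1 + 0 = 5 ≡ 1 (mod 2).
s = (0, 1, 0, 1)^T — this equals column 5 of H (binary 0101), so error is at position 5.
Correct: flip bit 5 of r = 101110100001100 to get c = 101100100001100.


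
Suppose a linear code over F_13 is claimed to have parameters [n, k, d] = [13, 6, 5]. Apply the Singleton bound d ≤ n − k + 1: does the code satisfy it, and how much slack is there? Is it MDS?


Singleton RHS = n − k + 1 = 8, slack = 3, bound satisfied, not MDS.

Singleton bound: d ≤ n − k + 1.
Here n = 13, k = 6, so n − k + 1 = 8.
Given d = 5, check d ≤ 8: YES.
Slack = (n − k + 1) − d = 3.
The code is NOT MDS (slack = 3 > 0).
Description: the claimed parameters are [13, 6, 5]_13; such a code would be non-MDS.


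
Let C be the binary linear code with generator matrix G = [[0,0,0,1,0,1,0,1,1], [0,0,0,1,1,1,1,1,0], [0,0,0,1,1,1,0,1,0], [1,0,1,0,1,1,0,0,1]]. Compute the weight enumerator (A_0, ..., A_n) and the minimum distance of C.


Weight distribution: A_0 = 1, A_1 = 1, A_2 = 1, A_3 = 2, A_4 = 3, A_5 = 5, A_6 = 3. Minimum distance d = 1.

Enumerate all 2^4 = 16 messages m ∈ F_2^4.
For each, compute codeword c = mG in F_2^9, then tally its weight.
  m = 0000 → c = 000000000, weight = 0.
  m = 1000 → c = 000101011, weight = 4.
  m = 0100 → c = 000111110, weight = 5.
  m = 1100 → c = 000010101, weight = 3.
  m = 0010 → c = 000111010, weight = 4.
  m = 1010 → c = 000010001, weight = 2.
  m = 0110 → c = 000000100, weight = 1.
  m = 1110 → c = 000101111, weight = 5.
  m = 0001 → c = 101011001, weight = 5.
  m = 1001 → c = 101110010, weight = 5.
  m = 0101 → c = 101100111, weight = 6.
  m = 1101 → c = 101001100, weight = 4.
  m = 0011 → c = 101100011, weight = 5.
  m = 1011 → c = 101001000, weight = 3.
  m = 0111 → c = 101011101, weight = 6.
  m = 1111 → c = 101110110, weight = 6.
Tally weights:
  weight 0: 1 codewords.
  weight 1: 1 codewords.
  weight 2: 1 codewords.
  weight 3: 2 codewords.
  weight 4: 3 codewords.
  weight 5: 5 codewords.
  weight 6: 3 codewords.
Minimum distance d = smallest w > 0 with A_w > 0 = 1.
Sanity: Σ A_w = 16 = 2^4 = 16 ✓.


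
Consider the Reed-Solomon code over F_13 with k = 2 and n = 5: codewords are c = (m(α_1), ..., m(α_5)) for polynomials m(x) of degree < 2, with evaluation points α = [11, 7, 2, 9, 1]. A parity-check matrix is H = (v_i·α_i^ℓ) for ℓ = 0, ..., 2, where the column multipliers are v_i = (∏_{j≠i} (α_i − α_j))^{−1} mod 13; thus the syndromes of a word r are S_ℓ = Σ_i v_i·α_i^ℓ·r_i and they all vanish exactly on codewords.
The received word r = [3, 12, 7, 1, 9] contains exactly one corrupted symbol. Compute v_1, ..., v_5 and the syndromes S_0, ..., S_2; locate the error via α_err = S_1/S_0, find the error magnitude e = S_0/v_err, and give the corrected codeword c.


S = (10, 10, 10), error at position 5, error magnitude e = 3, c = [3, 12, 7, 1, 6].

Step 1: column multipliers v_i = (∏_{j≠i}(α_i − α_j))^{−1} mod 13.
  i = 1 (α = 11): (11−7)(11−2)(11−9)(11−1) = 4·9·2·10 = 720 ≡ 5, so v_1 = 5^{−1} = 8 (mod 13).
  i = 2 (α = 7): (7−11)(7−2)(7−9)(7−1) = (−4)·5·(−2)·6 = 240 ≡ 6, so v_2 = 6^{−1} = 11 (mod 13).
  i = 3 (α = 2): (2−11)(2−7)(2−9)(2−1) = (−9)·(−5)·(−7)·1 = −315 ≡ 10, so v_3 = 10^{−1} = 4 (mod 13).
  i = 4 (α = 9): (9−11)(9−7)(9−2)(9−1) = (−2)·2·7·8 = −224 ≡ 10, so v_4 = 10^{−1} = 4 (mod 13).
  i = 5 (α = 1): (1−11)(1−7)(1−2)(1−9) = (−10)·(−6)·(−1)·(−8) = 480 ≡ 12, so v_5 = 12^{−1} = 12 (mod 13).
  v = [8, 11, 4, 4, 12].
Step 2: syndromes of r = [3, 12, 7, 1, 9] (all sums mod 13).
  S_0 = Σ v_i r_i = 8·3 + 11·12 + 4·7 + 4·1 + 12·9 = 296 ≡ 10.
  S_1 = Σ v_i α_i r_i = 8·11·3 + 11·7·12 + 4·2·7 + 4·9·1 + 12·1·9 = 1388 ≡ 10.
  α_i^2 mod 13 = [4, 10, 4, 3, 1].
  S_2 = Σ v_i α_i^2 r_i = 8·4·3 + 11·10·12 + 4·4·7 + 4·3·1 + 12·1·9 = 1648 ≡ 10.
  S = (10, 10, 10) ≠ 0, so r is not a codeword (an error is present).
Step 3: locate the error. For a single error e at position i, S_ℓ = v_i·e·α_i^ℓ, so α_err = S_1/S_0.
  S_0^{−1} = 10^{−1} = 4 (mod 13), so α_err = 10·4 = 40 ≡ 1 = α_5. Error position i = 5.
  Consistency check: S_2/S_1 = 10·4 = 40 ≡ 1 = α_err ✓ (single-error assumption holds).
Step 4: error magnitude e = S_0/v_5 = S_0·∏_{j≠5}(α_5 − α_j) = 10·12 = 120 ≡ 3 (mod 13).
Step 5: correct position 5: c_5 = r_5 − e = 9 − 3 ≡ 6 (mod 13). Hence c = [3, 12, 7, 1, 6].
  Check: interpolating c through the α_i gives m(x) = 5 + 1·x (degree < 2) with m(α_i) = c_i for every i, so c is indeed a codeword.


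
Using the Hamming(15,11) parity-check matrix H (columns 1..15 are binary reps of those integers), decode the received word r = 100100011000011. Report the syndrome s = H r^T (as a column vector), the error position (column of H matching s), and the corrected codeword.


s = (0, 1, 0, 1)^T, error position = 5, corrected codeword c = 100110011000011

Compute s = H r^T mod 2 one row at a time:
  s_1 = 1 + 1 + 0 + 0 + 0 + 0 + 1 + 1 = 4 ≡ 0 (mod 2).
  s_2 = 1 + 0 + 0 + 0 + 0 + 0 + 1 + 1 = 3 ≡ 1 (mod 2).
  s_3 = 0 + 0 + 0 + 0 + 0 + 0 + 1 + 1 = 2 ≡ 0 (mod 2).
  s_4 = 1 + 0 + 0 + 0 + 1 + 0 + 0 + 1 = 3 ≡ 1 (mod 2).
s = (0, 1, 0, 1)^T — this equals column 5 of H (binary 0101), so error is at position 5.
Correct: flip bit 5 of r = 100100011000011 to get c = 100110011000011.


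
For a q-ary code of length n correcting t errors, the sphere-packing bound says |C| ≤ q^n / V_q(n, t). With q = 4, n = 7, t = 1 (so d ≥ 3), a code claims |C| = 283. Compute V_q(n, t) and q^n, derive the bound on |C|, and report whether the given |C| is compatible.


V_q(n, t) = 22, q^n = 16384, Hamming bound = 744, |C| = 283 ≤ bound (satisfied).

Step 1: Compute V_q(n, t) = Σ_{j=0}^1 C(n, j) (q−1)^j.
  j = 0: C(7,0)·(3)^0 = 1·1 = 1.
  j = 1: C(7,1)·(3)^1 = 7·3 = 21.
  V_q(n, t) = 1 + 21 = 22.
Step 2: q^n = 4^7 = 16384.
Step 3: Hamming bound ⌊q^n / V_q(n,t)⌋ = ⌊16384/22⌋ = 744.
Step 4: Compare |C| = 283 to 744: satisfied.
The claimed |C| lies below the Hamming bound.


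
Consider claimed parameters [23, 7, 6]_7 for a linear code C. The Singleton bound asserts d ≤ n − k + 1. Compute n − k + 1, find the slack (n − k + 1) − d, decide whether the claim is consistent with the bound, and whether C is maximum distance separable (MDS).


Singleton RHS = n − k + 1 = 17, slack = 11, bound satisfied, not MDS.

Singleton bound: d ≤ n − k + 1.
Here n = 23, k = 7, so n − k + 1 = 17.
Given d = 6, check d ≤ 17: YES.
Slack = (n − k + 1) − d = 11.
The code is NOT MDS (slack = 11 > 0).
Description: the claimed parameters are [23, 7, 6]_7; such a code would be non-MDS.


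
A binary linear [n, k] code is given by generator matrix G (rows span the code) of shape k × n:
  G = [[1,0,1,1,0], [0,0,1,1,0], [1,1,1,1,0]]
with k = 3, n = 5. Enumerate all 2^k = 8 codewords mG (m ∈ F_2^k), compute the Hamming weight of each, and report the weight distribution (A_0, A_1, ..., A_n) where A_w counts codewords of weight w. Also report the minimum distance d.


Weight distribution: A_0 = 1, A_1 = 2, A_2 = 2, A_3 = 2, A_4 = 1. Minimum distance d = 1.

Enumerate all 2^3 = 8 messages m ∈ F_2^3.
For each, compute codeword c = mG in F_2^5, then tally its weight.
  m = 000 → c = 00000, weight = 0.
  m = 100 → c = 10110, weight = 3.
  m = 010 → c = 00110, weight = 2.
  m = 110 → c = 10000, weight = 1.
  m = 001 → c = 11110, weight = 4.
  m = 101 → c = 01000, weight = 1.
  m = 011 → c = 11000, weight = 2.
  m = 111 → c = 01110, weight = 3.
Tally weights:
  weight 0: 1 codewords.
  weight 1: 2 codewords.
  weight 2: 2 codewords.
  weight 3: 2 codewords.
  weight 4: 1 codewords.
Minimum distance d = smallest w > 0 with A_w > 0 = 1.
Sanity: Σ A_w = 8 = 2^3 = 8 ✓.


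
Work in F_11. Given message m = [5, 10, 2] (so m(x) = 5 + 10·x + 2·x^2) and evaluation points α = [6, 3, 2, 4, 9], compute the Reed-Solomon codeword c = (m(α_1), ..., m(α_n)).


c = [5, 9, 0, 0, 4]

Message polynomial: m(x) = 5 + 10·x + 2·x^2 (mod 11).
For each evaluation point α_i, compute m(α_i) mod 11:
  α_1 = 6: Horner steps 2 → 0 → 5, so m(6) = 5.
  α_2 = 3: Horner steps 2 → 5 → 9, so m(3) = 9.
  α_3 = 2: Horner steps 2 → 3 → 0, so m(2) = 0.
  α_4 = 4: Horner steps 2 → 7 → 0, so m(4) = 0.
  α_5 = 9: Horner steps 2 → 6 → 4, so m(9) = 4.
Codeword c = [5, 9, 0, 0, 4] ∈ F_11^5.


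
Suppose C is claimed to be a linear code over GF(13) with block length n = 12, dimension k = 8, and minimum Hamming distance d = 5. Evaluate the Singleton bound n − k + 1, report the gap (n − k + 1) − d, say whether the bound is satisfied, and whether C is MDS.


Singleton RHS = n − k + 1 = 5, slack = 0, bound satisfied, MDS.

Singleton bound: d ≤ n − k + 1.
Here n = 12, k = 8, so n − k + 1 = 5.
Given d = 5, check d ≤ 5: YES.
Slack = (n − k + 1) − d = 0.
The code is MDS (slack = 0).
Description: the claimed parameters are [12, 8, 5]_13; such a code would be MDS (meets Singleton bound).


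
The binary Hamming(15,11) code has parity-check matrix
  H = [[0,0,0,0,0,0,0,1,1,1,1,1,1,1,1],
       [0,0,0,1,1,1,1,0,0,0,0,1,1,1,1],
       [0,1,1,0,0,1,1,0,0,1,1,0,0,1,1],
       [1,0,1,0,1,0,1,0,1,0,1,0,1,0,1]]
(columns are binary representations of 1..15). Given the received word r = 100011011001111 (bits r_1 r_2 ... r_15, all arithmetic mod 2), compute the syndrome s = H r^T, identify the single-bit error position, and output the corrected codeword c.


s = (0, 0, 1, 1)^T, error position = 3, corrected codeword c = 101011011001111

Compute s = H r^T mod 2 one row at a time:
  s_1 = 1 + 1 + 0 + 0 + 1 + 1 + 1 + 1 = 6 ≡ 0 (mod 2).
  s_2 = 0 + 1 + 1 + 0 + 1 + 1 + 1 + 1 = 6 ≡ 0 (mod 2).
  s_3 = 0 + 0 + 1 + 0 + 0 + 0 + 1 + 1 = 3 ≡ 1 (mod 2).
  s_4 = 1 + 0 + 1 + 0 + 1 + 0 + 1 + 1 = 5 ≡ 1 (mod 2).
s = (0, 0, 1, 1)^T — this equals column 3 of H (binary 0011), so error is at position 3.
Correct: flip bit 3 of r = 100011011001111 to get c = 101011011001111.


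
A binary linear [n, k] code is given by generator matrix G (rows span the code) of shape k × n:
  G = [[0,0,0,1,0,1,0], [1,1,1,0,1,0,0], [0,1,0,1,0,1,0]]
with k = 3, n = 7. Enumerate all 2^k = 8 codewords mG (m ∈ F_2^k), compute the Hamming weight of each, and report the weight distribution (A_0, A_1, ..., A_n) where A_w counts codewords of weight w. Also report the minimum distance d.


Weight distribution: A_0 = 1, A_1 = 1, A_2 = 1, A_3 = 2, A_4 = 1, A_5 = 1, A_6 = 1. Minimum distance d = 1.

Enumerate all 2^3 = 8 messages m ∈ F_2^3.
For each, compute codeword c = mG in F_2^7, then tally its weight.
  m = 000 → c = 0000000, weight = 0.
  m = 100 → c = 0001010, weight = 2.
  m = 010 → c = 1110100, weight = 4.
  m = 110 → c = 1111110, weight = 6.
  m = 001 → c = 0101010, weight = 3.
  m = 101 → c = 0100000, weight = 1.
  m = 011 → c = 1011110, weight = 5.
  m = 111 → c = 1010100, weight = 3.
Tally weights:
  weight 0: 1 codewords.
  weight 1: 1 codewords.
  weight 2: 1 codewords.
  weight 3: 2 codewords.
  weight 4: 1 codewords.
  weight 5: 1 codewords.
  weight 6: 1 codewords.
Minimum distance d = smallest w > 0 with A_w > 0 = 1.
Sanity: Σ A_w = 8 = 2^3 = 8 ✓.


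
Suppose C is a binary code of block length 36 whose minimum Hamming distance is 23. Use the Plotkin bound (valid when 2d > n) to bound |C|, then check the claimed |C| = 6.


Plotkin bound M ≤ 4; given |C| = 6 > bound (violated).

Check applicability: 2d = 46, n = 36.
2d − n = 10 > 0, so Plotkin applies.
Compute d/(2d−n) = 23/10 ≈ 2.3000.
⌊d/(2d−n)⌋ = 2.
Plotkin bound: M ≤ 2·2 = 4.
Given |C| = 6, check: VIOLATED.
This |C| is above the Plotkin bound, so no binary code with n = 36, d = 23 and 6 codewords exists.


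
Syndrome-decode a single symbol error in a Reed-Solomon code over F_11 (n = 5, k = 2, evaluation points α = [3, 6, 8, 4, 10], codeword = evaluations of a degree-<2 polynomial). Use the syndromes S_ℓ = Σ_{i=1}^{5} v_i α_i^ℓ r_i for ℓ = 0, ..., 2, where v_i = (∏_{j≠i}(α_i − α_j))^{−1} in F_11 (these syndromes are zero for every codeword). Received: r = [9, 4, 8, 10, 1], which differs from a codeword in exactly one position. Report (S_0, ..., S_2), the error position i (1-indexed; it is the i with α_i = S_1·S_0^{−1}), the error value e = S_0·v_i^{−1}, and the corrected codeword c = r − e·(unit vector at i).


S = (3, 1, 4), error at position 4, error magnitude e = 10, c = [9, 4, 8, 0, 1].

Step 1: column multipliers v_i = (∏_{j≠i}(α_i − α_j))^{−1} mod 11.
  i = 1 (α = 3): (3−6)(3−8)(3−4)(3−10) = (−3)·(−5)·(−1)·(−7) = 105 ≡ 6, so v_1 = 6^{−1} = 2 (mod 11).
  i = 2 (α = 6): (6−3)(6−8)(6−4)(6−10) = 3·(−2)·2·(−4) = 48 ≡ 4, so v_2 = 4^{−1} = 3 (mod 11).
  i = 3 (α = 8): (8−3)(8−6)(8−4)(8−10) = 5·2·4·(−2) = −80 ≡ 8, so v_3 = 8^{−1} = 7 (mod 11).
  i = 4 (α = 4): (4−3)(4−6)(4−8)(4−10) = 1·(−2)·(−4)·(−6) = −48 ≡ 7, so v_4 = 7^{−1} = 8 (mod 11).
  i = 5 (α = 10): (10−3)(10−6)(10−8)(10−4) = 7·4·2·6 = 336 ≡ 6, so v_5 = 6^{−1} = 2 (mod 11).
  v = [2, 3, 7, 8, 2].
Step 2: syndromes of r = [9, 4, 8, 10, 1] (all sums mod 11).
  S_0 = Σ v_i r_i = 2·9 + 3·4 + 7·8 + 8·10 + 2·1 = 168 ≡ 3.
  S_1 = Σ v_i α_i r_i = 2·3·9 + 3·6·4 + 7·8·8 + 8·4·10 + 2·10·1 = 914 ≡ 1.
  α_i^2 mod 11 = [9, 3, 9, 5, 1].
  S_2 = Σ v_i α_i^2 r_i = 2·9·9 + 3·3·4 + 7·9·8 + 8·5·10 + 2·1·1 = 1104 ≡ 4.
  S = (3, 1, 4) ≠ 0, so r is not a codeword (an error is present).
Step 3: locate the error. For a single error e at position i, S_ℓ = v_i·e·α_i^ℓ, so α_err = S_1/S_0.
  S_0^{−1} = 3^{−1} = 4 (mod 11), so α_err = 1·4 = 4 ≡ 4 = α_4. Error position i = 4.
  Consistency check: S_2/S_1 = 4·1 = 4 ≡ 4 = α_err ✓ (single-error assumption holds).
Step 4: error magnitude e = S_0/v_4 = S_0·∏_{j≠4}(α_4 − α_j) = 3·7 = 21 ≡ 10 (mod 11).
Step 5: correct position 4: c_4 = r_4 − e = 10 − 10 ≡ 0 (mod 11). Hence c = [9, 4, 8, 0, 1].
  Check: interpolating c through the α_i gives m(x) = 3 + 2·x (degree < 2) with m(α_i) = c_i for every i, so c is indeed a codeword.


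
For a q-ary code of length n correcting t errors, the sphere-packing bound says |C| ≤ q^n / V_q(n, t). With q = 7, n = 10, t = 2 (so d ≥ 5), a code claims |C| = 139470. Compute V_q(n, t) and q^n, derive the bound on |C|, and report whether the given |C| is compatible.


V_q(n, t) = 1681, q^n = 282475249, Hamming bound = 168040, |C| = 139470 ≤ bound (satisfied).

Step 1: Compute V_q(n, t) = Σ_{j=0}^2 C(n, j) (q−1)^j.
  j = 0: C(10,0)·(6)^0 = 1·1 = 1.
  j = 1: C(10,1)·(6)^1 = 10·6 = 60.
  j = 2: C(10,2)·(6)^2 = 45·36 = 1620.
  V_q(n, t) = 1 + 60 + 1620 = 1681.
Step 2: q^n = 7^10 = 282475249.
Step 3: Hamming bound ⌊q^n / V_q(n,t)⌋ = ⌊282475249/1681⌋ = 168040.
Step 4: Compare |C| = 139470 to 168040: satisfied.
The claimed |C| lies below the Hamming bound.


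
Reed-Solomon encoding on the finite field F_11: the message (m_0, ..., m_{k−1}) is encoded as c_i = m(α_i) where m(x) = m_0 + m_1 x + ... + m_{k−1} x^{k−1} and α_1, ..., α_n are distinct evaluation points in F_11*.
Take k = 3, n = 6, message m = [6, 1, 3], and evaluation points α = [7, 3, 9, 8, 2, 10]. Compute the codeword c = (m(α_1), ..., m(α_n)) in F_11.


c = [6, 3, 5, 8, 9, 8]

Message polynomial: m(x) = 6 + 1·x + 3·x^2 (mod 11).
For each evaluation point α_i, compute m(α_i) mod 11:
  α_1 = 7: Horner steps 3 → 0 → 6, so m(7) = 6.
  α_2 = 3: Horner steps 3 → 10 → 3, so m(3) = 3.
  α_3 = 9: Horner steps 3 → 6 → 5, so m(9) = 5.
  α_4 = 8: Horner steps 3 → 3 → 8, so m(8) = 8.
  α_5 = 2: Horner steps 3 → 7 → 9, so m(2) = 9.
  α_6 = 10: Horner steps 3 → 9 → 8, so m(10) = 8.
Codeword c = [6, 3, 5, 8, 9, 8] ∈ F_11^6.


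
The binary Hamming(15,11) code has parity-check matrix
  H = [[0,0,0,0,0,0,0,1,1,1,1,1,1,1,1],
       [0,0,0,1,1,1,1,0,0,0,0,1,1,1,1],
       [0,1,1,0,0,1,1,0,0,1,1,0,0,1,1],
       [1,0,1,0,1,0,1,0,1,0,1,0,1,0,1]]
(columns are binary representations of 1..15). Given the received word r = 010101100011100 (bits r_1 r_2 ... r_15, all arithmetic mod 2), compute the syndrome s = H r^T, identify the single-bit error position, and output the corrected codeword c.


s = (1, 1, 0, 1)^T, error position = 13, corrected codeword c = 010101100011000

Compute s = H r^T mod 2 one row at a time:
  s_1 = 0 + 0 + 0 + 1 + 1 + 1 + 0 + 0 = 3 ≡ 1 (mod 2).
  s_2 = 1 + 0 + 1 + 1 + 1 + 1 + 0 + 0 = 5 ≡ 1 (mod 2).
  s_3 = 1 + 0 + 1 + 1 + 0 + 1 + 0 + 0 = 4 ≡ 0 (mod 2).
  s_4 = 0 + 0 + 0 + 1 + 0 + 1 + 1 + 0 = 3 ≡ 1 (mod 2).
s = (1, 1, 0, 1)^T — this equals column 13 of H (binary 1101), so error is at position 13.
Correct: flip bit 13 of r = 010101100011100 to get c = 010101100011000.


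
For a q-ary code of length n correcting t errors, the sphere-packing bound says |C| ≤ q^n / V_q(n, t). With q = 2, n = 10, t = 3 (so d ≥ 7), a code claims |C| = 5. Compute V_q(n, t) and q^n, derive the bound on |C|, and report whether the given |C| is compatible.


V_q(n, t) = 176, q^n = 1024, Hamming bound = 5, |C| = 5 ≤ bound (satisfied).

Step 1: Compute V_q(n, t) = Σ_{j=0}^3 C(n, j) (q−1)^j.
  j = 0: C(10,0)·(1)^0 = 1·1 = 1.
  j = 1: C(10,1)·(1)^1 = 10·1 = 10.
  j = 2: C(10,2)·(1)^2 = 45·1 = 45.
  j = 3: C(10,3)·(1)^3 = 120·1 = 120.
  V_q(n, t) = 1 + 10 + 45 + 120 = 176.
Step 2: q^n = 2^10 = 1024.
Step 3: Hamming bound ⌊q^n / V_q(n,t)⌋ = ⌊1024/176⌋ = 5.
Step 4: Compare |C| = 5 to 5: satisfied.
The claimed |C| lies at the Hamming bound (tight).


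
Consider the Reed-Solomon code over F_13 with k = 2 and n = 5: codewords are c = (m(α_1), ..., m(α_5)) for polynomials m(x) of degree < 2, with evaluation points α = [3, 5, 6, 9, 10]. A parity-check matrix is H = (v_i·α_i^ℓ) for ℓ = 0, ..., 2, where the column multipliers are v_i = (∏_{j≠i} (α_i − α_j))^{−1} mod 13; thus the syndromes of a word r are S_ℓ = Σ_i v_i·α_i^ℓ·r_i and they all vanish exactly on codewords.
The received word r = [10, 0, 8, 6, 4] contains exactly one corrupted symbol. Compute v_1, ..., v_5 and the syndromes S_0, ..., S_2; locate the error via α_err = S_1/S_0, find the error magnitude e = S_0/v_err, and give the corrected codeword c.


S = (12, 3, 4), error at position 5, error magnitude e = 3, c = [10, 0, 8, 6, 1].

Step 1: column multipliers v_i = (∏_{j≠i}(α_i − α_j))^{−1} mod 13.
  i = 1 (α = 3): (3−5)(3−6)(3−9)(3−10) = (−2)·(−3)·(−6)·(−7) = 252 ≡ 5, so v_1 = 5^{−1} = 8 (mod 13).
  i = 2 (α = 5): (5−3)(5−6)(5−9)(5−10) = 2·(−1)·(−4)·(−5) = −40 ≡ 12, so v_2 = 12^{−1} = 12 (mod 13).
  i = 3 (α = 6): (6−3)(6−5)(6−9)(6−10) = 3·1·(−3)·(−4) = 36 ≡ 10, so v_3 = 10^{−1} = 4 (mod 13).
  i = 4 (α = 9): (9−3)(9−5)(9−6)(9−10) = 6·4·3·(−1) = −72 ≡ 6, so v_4 = 6^{−1} = 11 (mod 13).
  i = 5 (α = 10): (10−3)(10−5)(10−6)(10−9) = 7·5·4·1 = 140 ≡ 10, so v_5 = 10^{−1} = 4 (mod 13).
  v = [8, 12, 4, 11, 4].
Step 2: syndromes of r = [10, 0, 8, 6, 4] (all sums mod 13).
  S_0 = Σ v_i r_i = 8·10 + 12·0 + 4·8 + 11·6 + 4·4 = 194 ≡ 12.
  S_1 = Σ v_i α_i r_i = 8·3·10 + 12·5·0 + 4·6·8 + 11·9·6 + 4·10·4 = 1186 ≡ 3.
  α_i^2 mod 13 = [9, 12, 10, 3, 9].
  S_2 = Σ v_i α_i^2 r_i = 8·9·10 + 12·12·0 + 4·10·8 + 11·3·6 + 4·9·4 = 1382 ≡ 4.
  S = (12, 3, 4) ≠ 0, so r is not a codeword (an error is present).
Step 3: locate the error. For a single error e at position i, S_ℓ = v_i·e·α_i^ℓ, so α_err = S_1/S_0.
  S_0^{−1} = 12^{−1} = 12 (mod 13), so α_err = 3·12 = 36 ≡ 10 = α_5. Error position i = 5.
  Consistency check: S_2/S_1 = 4·9 = 36 ≡ 10 = α_err ✓ (single-error assumption holds).
Step 4: error magnitude e = S_0/v_5 = S_0·∏_{j≠5}(α_5 − α_j) = 12·10 = 120 ≡ 3 (mod 13).
Step 5: correct position 5: c_5 = r_5 − e = 4 − 3 ≡ 1 (mod 13). Hence c = [10, 0, 8, 6, 1].
  Check: interpolating c through the α_i gives m(x) = 12 + 8·x (degree < 2) with m(α_i) = c_i for every i, so c is indeed a codeword.


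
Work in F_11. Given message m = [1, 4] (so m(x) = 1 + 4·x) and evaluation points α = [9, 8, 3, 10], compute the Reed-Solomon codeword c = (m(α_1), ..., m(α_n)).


c = [4, 0, 2, 8]

Message polynomial: m(x) = 1 + 4·x (mod 11).
For each evaluation point α_i, compute m(α_i) mod 11:
  α_1 = 9: Horner steps 4 → 4, so m(9) = 4.
  α_2 = 8: Horner steps 4 → 0, so m(8) = 0.
  α_3 = 3: Horner steps 4 → 2, so m(3) = 2.
  α_4 = 10: Horner steps 4 → 8, so m(10) = 8.
Codeword c = [4, 0, 2, 8] ∈ F_11^4.


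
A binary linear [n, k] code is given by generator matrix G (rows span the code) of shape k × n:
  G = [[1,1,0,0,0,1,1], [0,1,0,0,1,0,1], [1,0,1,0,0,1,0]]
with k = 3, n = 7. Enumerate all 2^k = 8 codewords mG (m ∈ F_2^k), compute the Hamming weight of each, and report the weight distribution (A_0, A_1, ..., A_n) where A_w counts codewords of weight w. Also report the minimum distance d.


Weight distribution: A_0 = 1, A_2 = 1, A_3 = 4, A_4 = 1, A_6 = 1. Minimum distance d = 2.

Enumerate all 2^3 = 8 messages m ∈ F_2^3.
For each, compute codeword c = mG in F_2^7, then tally its weight.
  m = 000 → c = 0000000, weight = 0.
  m = 100 → c = 1100011, weight = 4.
  m = 010 → c = 0100101, weight = 3.
  m = 110 → c = 1000110, weight = 3.
  m = 001 → c = 1010010, weight = 3.
  m = 101 → c = 0110001, weight = 3.
  m = 011 → c = 1110111, weight = 6.
  m = 111 → c = 0010100, weight = 2.
Tally weights:
  weight 0: 1 codewords.
  weight 2: 1 codewords.
  weight 3: 4 codewords.
  weight 4: 1 codewords.
  weight 6: 1 codewords.
Minimum distance d = smallest w > 0 with A_w > 0 = 2.
Sanity: Σ A_w = 8 = 2^3 = 8 ✓.


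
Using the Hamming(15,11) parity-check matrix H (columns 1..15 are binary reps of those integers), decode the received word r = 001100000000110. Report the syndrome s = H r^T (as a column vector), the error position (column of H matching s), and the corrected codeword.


s = (0, 1, 0, 0)^T, error position = 4, corrected codeword c = 001000000000110

Compute s = H r^T mod 2 one row at a time:
  s_1 = 0 + 0 + 0 + 0 + 0 + 1 + 1 + 0 = 2 ≡ 0 (mod 2).
  s_2 = 1 + 0 + 0 + 0 + 0 + 1 + 1 + 0 = 3 ≡ 1 (mod 2).
  s_3 = 0 + 1 + 0 + 0 + 0 + 0 + 1 + 0 = 2 ≡ 0 (mod 2).
  s_4 = 0 + 1 + 0 + 0 + 0 + 0 + 1 + 0 = 2 ≡ 0 (mod 2).
s = (0, 1, 0, 0)^T — this equals column 4 of H (binary 0100), so error is at position 4.
Correct: flip bit 4 of r = 001100000000110 to get c = 001000000000110.
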